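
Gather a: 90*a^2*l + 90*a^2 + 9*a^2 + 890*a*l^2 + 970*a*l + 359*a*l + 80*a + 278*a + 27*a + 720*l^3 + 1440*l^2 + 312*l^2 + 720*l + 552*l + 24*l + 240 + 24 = a^2*(90*l + 99) + a*(890*l^2 + 1329*l + 385) + 720*l^3 + 1752*l^2 + 1296*l + 264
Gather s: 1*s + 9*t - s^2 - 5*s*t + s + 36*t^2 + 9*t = -s^2 + s*(2 - 5*t) + 36*t^2 + 18*t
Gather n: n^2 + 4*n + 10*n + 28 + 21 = n^2 + 14*n + 49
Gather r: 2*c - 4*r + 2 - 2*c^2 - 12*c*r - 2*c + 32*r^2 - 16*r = -2*c^2 + 32*r^2 + r*(-12*c - 20) + 2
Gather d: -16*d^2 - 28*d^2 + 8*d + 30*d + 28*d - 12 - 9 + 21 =-44*d^2 + 66*d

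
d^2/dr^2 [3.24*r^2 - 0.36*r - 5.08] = 6.48000000000000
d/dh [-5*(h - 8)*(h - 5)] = 65 - 10*h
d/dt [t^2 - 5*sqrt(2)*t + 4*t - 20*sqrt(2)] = 2*t - 5*sqrt(2) + 4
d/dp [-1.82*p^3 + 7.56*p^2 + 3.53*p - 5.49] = -5.46*p^2 + 15.12*p + 3.53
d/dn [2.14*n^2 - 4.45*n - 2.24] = 4.28*n - 4.45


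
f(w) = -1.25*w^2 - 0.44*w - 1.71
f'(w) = -2.5*w - 0.44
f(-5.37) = -35.39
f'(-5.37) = 12.98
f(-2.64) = -9.26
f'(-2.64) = 6.16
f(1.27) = -4.28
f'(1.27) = -3.62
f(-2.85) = -10.61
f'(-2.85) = 6.68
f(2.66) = -11.72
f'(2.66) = -7.09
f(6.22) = -52.81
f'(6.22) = -15.99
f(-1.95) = -5.61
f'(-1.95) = 4.44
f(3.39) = -17.57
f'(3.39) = -8.92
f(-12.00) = -176.43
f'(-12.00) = 29.56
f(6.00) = -49.35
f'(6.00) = -15.44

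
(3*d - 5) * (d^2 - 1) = 3*d^3 - 5*d^2 - 3*d + 5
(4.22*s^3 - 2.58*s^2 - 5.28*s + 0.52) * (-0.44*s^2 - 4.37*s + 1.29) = -1.8568*s^5 - 17.3062*s^4 + 19.0416*s^3 + 19.5166*s^2 - 9.0836*s + 0.6708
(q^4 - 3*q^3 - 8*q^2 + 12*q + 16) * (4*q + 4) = 4*q^5 - 8*q^4 - 44*q^3 + 16*q^2 + 112*q + 64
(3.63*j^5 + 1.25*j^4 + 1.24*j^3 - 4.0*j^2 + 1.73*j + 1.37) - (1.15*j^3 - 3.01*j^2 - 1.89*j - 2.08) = 3.63*j^5 + 1.25*j^4 + 0.0900000000000001*j^3 - 0.99*j^2 + 3.62*j + 3.45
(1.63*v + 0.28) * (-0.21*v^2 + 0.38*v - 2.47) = -0.3423*v^3 + 0.5606*v^2 - 3.9197*v - 0.6916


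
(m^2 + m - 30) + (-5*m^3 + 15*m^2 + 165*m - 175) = -5*m^3 + 16*m^2 + 166*m - 205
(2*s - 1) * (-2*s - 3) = -4*s^2 - 4*s + 3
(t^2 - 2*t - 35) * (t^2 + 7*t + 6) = t^4 + 5*t^3 - 43*t^2 - 257*t - 210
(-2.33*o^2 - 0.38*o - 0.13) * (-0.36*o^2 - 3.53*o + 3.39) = 0.8388*o^4 + 8.3617*o^3 - 6.5105*o^2 - 0.8293*o - 0.4407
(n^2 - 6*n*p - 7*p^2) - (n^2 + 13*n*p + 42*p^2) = -19*n*p - 49*p^2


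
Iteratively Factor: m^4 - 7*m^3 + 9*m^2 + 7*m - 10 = (m - 5)*(m^3 - 2*m^2 - m + 2) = (m - 5)*(m - 1)*(m^2 - m - 2) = (m - 5)*(m - 1)*(m + 1)*(m - 2)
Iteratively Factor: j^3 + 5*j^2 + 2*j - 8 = (j + 2)*(j^2 + 3*j - 4) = (j + 2)*(j + 4)*(j - 1)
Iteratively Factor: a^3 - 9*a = (a)*(a^2 - 9) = a*(a - 3)*(a + 3)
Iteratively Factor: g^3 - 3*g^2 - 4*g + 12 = (g - 3)*(g^2 - 4) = (g - 3)*(g + 2)*(g - 2)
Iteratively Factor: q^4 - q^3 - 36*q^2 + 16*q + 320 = (q - 4)*(q^3 + 3*q^2 - 24*q - 80) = (q - 4)*(q + 4)*(q^2 - q - 20) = (q - 5)*(q - 4)*(q + 4)*(q + 4)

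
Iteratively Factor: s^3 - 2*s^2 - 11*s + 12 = (s - 4)*(s^2 + 2*s - 3) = (s - 4)*(s - 1)*(s + 3)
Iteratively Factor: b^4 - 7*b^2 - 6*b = (b + 2)*(b^3 - 2*b^2 - 3*b) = (b - 3)*(b + 2)*(b^2 + b) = (b - 3)*(b + 1)*(b + 2)*(b)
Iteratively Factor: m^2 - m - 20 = (m + 4)*(m - 5)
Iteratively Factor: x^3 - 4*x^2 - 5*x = (x - 5)*(x^2 + x) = x*(x - 5)*(x + 1)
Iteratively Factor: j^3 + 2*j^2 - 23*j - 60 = (j + 3)*(j^2 - j - 20) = (j - 5)*(j + 3)*(j + 4)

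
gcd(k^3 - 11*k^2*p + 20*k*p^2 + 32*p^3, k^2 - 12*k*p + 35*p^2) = 1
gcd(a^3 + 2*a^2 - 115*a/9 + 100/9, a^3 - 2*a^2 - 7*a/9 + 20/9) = a^2 - 3*a + 20/9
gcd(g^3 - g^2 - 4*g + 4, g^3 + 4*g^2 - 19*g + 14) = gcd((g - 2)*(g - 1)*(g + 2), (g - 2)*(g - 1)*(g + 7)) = g^2 - 3*g + 2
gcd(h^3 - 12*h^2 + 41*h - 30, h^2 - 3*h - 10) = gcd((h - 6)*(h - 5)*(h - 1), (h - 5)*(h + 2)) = h - 5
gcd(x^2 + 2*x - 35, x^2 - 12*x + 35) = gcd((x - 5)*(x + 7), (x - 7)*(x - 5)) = x - 5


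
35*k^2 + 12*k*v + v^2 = (5*k + v)*(7*k + v)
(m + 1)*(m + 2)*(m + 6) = m^3 + 9*m^2 + 20*m + 12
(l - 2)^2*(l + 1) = l^3 - 3*l^2 + 4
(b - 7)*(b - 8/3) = b^2 - 29*b/3 + 56/3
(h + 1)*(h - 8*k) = h^2 - 8*h*k + h - 8*k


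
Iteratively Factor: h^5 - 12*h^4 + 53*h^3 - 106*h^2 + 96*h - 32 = (h - 2)*(h^4 - 10*h^3 + 33*h^2 - 40*h + 16) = (h - 4)*(h - 2)*(h^3 - 6*h^2 + 9*h - 4) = (h - 4)^2*(h - 2)*(h^2 - 2*h + 1) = (h - 4)^2*(h - 2)*(h - 1)*(h - 1)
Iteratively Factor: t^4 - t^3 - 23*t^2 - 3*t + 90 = (t - 5)*(t^3 + 4*t^2 - 3*t - 18) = (t - 5)*(t + 3)*(t^2 + t - 6) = (t - 5)*(t + 3)^2*(t - 2)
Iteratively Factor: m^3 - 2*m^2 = (m)*(m^2 - 2*m) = m^2*(m - 2)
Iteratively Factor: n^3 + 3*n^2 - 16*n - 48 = (n - 4)*(n^2 + 7*n + 12) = (n - 4)*(n + 4)*(n + 3)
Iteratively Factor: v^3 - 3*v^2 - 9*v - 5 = (v + 1)*(v^2 - 4*v - 5) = (v - 5)*(v + 1)*(v + 1)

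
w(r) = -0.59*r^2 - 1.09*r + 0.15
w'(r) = -1.18*r - 1.09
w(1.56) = -2.99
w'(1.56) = -2.93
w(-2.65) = -1.10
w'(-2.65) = 2.04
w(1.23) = -2.08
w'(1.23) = -2.54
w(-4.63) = -7.45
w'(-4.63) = 4.37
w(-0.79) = 0.64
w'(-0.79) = -0.16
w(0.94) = -1.40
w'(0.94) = -2.20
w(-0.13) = 0.28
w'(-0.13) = -0.94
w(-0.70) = 0.62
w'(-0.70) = -0.26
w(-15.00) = -116.25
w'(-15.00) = 16.61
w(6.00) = -27.63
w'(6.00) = -8.17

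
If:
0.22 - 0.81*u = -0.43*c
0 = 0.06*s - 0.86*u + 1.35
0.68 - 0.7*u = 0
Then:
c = 1.32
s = -8.58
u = 0.97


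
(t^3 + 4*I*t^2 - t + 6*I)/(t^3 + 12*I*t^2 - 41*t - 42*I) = (t - I)/(t + 7*I)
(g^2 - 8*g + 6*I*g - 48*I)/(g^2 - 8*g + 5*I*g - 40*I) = (g + 6*I)/(g + 5*I)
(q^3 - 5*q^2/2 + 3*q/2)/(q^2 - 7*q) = (2*q^2 - 5*q + 3)/(2*(q - 7))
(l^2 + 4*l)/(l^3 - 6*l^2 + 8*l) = (l + 4)/(l^2 - 6*l + 8)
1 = 1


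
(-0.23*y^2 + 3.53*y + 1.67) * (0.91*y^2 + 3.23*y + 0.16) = -0.2093*y^4 + 2.4694*y^3 + 12.8848*y^2 + 5.9589*y + 0.2672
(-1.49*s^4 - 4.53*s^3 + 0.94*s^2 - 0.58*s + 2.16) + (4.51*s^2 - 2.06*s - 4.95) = -1.49*s^4 - 4.53*s^3 + 5.45*s^2 - 2.64*s - 2.79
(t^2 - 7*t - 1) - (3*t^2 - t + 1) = -2*t^2 - 6*t - 2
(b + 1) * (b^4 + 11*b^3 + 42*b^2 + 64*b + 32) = b^5 + 12*b^4 + 53*b^3 + 106*b^2 + 96*b + 32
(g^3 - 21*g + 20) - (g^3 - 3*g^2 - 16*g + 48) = 3*g^2 - 5*g - 28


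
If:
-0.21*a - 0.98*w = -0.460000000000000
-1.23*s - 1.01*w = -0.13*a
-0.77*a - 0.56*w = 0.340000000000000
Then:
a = -0.93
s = -0.65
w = 0.67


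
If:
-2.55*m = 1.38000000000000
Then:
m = -0.54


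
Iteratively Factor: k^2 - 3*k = (k)*(k - 3)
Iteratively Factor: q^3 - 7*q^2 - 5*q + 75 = (q - 5)*(q^2 - 2*q - 15) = (q - 5)*(q + 3)*(q - 5)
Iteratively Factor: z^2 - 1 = (z - 1)*(z + 1)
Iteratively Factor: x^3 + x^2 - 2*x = (x - 1)*(x^2 + 2*x) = x*(x - 1)*(x + 2)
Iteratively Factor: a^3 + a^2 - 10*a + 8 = (a - 2)*(a^2 + 3*a - 4) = (a - 2)*(a + 4)*(a - 1)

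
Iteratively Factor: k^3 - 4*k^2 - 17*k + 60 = (k - 3)*(k^2 - k - 20) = (k - 5)*(k - 3)*(k + 4)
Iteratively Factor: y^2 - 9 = (y - 3)*(y + 3)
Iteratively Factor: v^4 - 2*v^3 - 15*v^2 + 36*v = (v)*(v^3 - 2*v^2 - 15*v + 36) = v*(v - 3)*(v^2 + v - 12) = v*(v - 3)*(v + 4)*(v - 3)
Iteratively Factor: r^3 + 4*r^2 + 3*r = (r + 1)*(r^2 + 3*r) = r*(r + 1)*(r + 3)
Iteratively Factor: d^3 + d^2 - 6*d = (d - 2)*(d^2 + 3*d) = (d - 2)*(d + 3)*(d)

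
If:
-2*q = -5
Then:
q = 5/2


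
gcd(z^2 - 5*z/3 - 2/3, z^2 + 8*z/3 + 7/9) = z + 1/3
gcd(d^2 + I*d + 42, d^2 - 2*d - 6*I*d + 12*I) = d - 6*I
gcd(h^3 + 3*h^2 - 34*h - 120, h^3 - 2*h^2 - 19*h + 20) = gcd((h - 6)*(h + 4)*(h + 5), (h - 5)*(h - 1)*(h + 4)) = h + 4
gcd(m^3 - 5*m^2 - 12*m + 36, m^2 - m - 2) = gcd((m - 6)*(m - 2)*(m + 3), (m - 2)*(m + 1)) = m - 2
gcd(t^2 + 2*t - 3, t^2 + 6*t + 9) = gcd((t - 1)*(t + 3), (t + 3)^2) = t + 3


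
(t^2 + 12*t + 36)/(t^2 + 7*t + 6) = (t + 6)/(t + 1)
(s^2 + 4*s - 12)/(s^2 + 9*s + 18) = (s - 2)/(s + 3)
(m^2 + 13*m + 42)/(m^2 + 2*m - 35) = (m + 6)/(m - 5)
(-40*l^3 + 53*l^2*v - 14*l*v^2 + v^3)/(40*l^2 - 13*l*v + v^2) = -l + v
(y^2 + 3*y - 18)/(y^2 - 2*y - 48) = (y - 3)/(y - 8)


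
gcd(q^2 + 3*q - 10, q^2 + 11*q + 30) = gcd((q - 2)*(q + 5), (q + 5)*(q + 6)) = q + 5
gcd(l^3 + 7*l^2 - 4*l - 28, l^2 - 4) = l^2 - 4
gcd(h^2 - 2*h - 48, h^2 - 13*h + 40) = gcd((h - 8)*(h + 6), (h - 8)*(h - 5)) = h - 8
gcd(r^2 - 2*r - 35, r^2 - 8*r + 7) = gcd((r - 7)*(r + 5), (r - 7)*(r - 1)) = r - 7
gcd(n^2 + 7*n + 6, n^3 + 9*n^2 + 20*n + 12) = n^2 + 7*n + 6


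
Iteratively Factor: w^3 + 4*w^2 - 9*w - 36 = (w - 3)*(w^2 + 7*w + 12) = (w - 3)*(w + 4)*(w + 3)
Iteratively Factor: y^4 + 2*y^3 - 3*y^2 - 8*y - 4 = (y - 2)*(y^3 + 4*y^2 + 5*y + 2) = (y - 2)*(y + 1)*(y^2 + 3*y + 2) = (y - 2)*(y + 1)*(y + 2)*(y + 1)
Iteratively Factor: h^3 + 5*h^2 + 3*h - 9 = (h - 1)*(h^2 + 6*h + 9) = (h - 1)*(h + 3)*(h + 3)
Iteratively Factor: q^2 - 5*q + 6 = (q - 2)*(q - 3)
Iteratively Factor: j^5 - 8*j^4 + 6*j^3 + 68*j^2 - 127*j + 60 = (j - 1)*(j^4 - 7*j^3 - j^2 + 67*j - 60) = (j - 1)^2*(j^3 - 6*j^2 - 7*j + 60) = (j - 4)*(j - 1)^2*(j^2 - 2*j - 15) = (j - 4)*(j - 1)^2*(j + 3)*(j - 5)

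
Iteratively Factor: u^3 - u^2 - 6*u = (u)*(u^2 - u - 6) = u*(u + 2)*(u - 3)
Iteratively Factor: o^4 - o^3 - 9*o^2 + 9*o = (o - 3)*(o^3 + 2*o^2 - 3*o) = (o - 3)*(o + 3)*(o^2 - o) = o*(o - 3)*(o + 3)*(o - 1)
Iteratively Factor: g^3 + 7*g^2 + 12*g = (g + 3)*(g^2 + 4*g) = g*(g + 3)*(g + 4)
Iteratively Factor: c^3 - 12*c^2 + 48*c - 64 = (c - 4)*(c^2 - 8*c + 16) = (c - 4)^2*(c - 4)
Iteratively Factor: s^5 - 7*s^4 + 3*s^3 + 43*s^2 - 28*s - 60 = (s - 3)*(s^4 - 4*s^3 - 9*s^2 + 16*s + 20) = (s - 3)*(s + 1)*(s^3 - 5*s^2 - 4*s + 20) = (s - 3)*(s + 1)*(s + 2)*(s^2 - 7*s + 10) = (s - 5)*(s - 3)*(s + 1)*(s + 2)*(s - 2)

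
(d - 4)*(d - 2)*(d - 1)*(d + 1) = d^4 - 6*d^3 + 7*d^2 + 6*d - 8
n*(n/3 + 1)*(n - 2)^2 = n^4/3 - n^3/3 - 8*n^2/3 + 4*n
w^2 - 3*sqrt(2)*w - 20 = (w - 5*sqrt(2))*(w + 2*sqrt(2))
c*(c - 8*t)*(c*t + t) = c^3*t - 8*c^2*t^2 + c^2*t - 8*c*t^2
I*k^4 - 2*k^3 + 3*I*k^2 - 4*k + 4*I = (k - I)*(k + 2*I)^2*(I*k + 1)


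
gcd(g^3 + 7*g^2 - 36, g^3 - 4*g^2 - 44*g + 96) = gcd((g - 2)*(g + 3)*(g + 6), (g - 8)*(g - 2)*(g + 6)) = g^2 + 4*g - 12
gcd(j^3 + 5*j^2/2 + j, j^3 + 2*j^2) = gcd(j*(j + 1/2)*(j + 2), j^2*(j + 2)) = j^2 + 2*j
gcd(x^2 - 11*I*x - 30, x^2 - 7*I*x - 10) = x - 5*I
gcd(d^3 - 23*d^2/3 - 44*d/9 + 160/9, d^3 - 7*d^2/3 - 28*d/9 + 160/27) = d^2 + d/3 - 20/9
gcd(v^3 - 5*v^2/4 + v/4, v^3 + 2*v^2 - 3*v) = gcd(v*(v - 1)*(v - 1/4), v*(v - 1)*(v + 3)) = v^2 - v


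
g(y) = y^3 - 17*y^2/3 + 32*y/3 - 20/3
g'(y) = 3*y^2 - 34*y/3 + 32/3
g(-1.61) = -42.70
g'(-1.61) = 36.69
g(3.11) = 1.78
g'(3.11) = 4.44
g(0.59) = -2.14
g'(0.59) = 5.02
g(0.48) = -2.74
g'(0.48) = 5.92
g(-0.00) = -6.67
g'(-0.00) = 10.67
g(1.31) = -0.17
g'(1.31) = 0.97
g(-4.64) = -278.06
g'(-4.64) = 127.84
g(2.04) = 0.00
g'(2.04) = 0.03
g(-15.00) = -4816.67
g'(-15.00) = 855.67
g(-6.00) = -490.67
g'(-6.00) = 186.67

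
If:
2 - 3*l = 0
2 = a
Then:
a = 2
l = 2/3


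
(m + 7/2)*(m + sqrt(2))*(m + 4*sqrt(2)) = m^3 + 7*m^2/2 + 5*sqrt(2)*m^2 + 8*m + 35*sqrt(2)*m/2 + 28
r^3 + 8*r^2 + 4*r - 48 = (r - 2)*(r + 4)*(r + 6)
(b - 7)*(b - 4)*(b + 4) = b^3 - 7*b^2 - 16*b + 112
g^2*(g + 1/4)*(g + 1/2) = g^4 + 3*g^3/4 + g^2/8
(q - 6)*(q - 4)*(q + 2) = q^3 - 8*q^2 + 4*q + 48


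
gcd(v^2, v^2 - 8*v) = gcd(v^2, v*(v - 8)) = v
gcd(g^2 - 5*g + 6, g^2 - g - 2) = g - 2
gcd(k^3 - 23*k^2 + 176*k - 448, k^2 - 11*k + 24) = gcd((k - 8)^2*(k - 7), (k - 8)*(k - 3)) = k - 8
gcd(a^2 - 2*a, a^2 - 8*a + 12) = a - 2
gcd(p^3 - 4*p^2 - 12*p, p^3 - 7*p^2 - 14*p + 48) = 1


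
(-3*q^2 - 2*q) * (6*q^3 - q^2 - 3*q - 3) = -18*q^5 - 9*q^4 + 11*q^3 + 15*q^2 + 6*q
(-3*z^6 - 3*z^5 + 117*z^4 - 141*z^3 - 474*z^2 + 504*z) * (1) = -3*z^6 - 3*z^5 + 117*z^4 - 141*z^3 - 474*z^2 + 504*z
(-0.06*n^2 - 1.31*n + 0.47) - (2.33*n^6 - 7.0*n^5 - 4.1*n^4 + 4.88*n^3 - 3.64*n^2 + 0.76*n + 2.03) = -2.33*n^6 + 7.0*n^5 + 4.1*n^4 - 4.88*n^3 + 3.58*n^2 - 2.07*n - 1.56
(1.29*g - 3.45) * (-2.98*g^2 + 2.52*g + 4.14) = -3.8442*g^3 + 13.5318*g^2 - 3.3534*g - 14.283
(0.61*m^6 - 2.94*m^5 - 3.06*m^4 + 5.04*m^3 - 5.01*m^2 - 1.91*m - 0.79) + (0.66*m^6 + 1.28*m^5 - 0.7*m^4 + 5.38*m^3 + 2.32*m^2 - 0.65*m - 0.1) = 1.27*m^6 - 1.66*m^5 - 3.76*m^4 + 10.42*m^3 - 2.69*m^2 - 2.56*m - 0.89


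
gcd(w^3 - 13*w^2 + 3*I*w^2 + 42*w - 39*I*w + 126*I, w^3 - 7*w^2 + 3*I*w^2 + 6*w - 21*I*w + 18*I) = w^2 + w*(-6 + 3*I) - 18*I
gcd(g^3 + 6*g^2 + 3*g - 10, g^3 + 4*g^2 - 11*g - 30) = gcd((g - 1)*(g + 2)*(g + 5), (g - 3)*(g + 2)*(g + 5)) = g^2 + 7*g + 10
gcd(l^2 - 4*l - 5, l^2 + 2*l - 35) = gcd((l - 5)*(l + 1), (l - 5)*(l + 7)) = l - 5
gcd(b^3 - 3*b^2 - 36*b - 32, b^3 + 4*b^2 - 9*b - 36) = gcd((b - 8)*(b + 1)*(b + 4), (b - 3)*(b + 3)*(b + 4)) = b + 4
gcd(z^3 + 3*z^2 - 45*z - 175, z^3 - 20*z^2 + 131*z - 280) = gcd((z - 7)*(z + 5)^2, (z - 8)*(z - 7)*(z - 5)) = z - 7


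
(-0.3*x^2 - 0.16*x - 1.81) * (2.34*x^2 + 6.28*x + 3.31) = -0.702*x^4 - 2.2584*x^3 - 6.2332*x^2 - 11.8964*x - 5.9911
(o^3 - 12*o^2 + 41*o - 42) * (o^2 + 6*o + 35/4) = o^5 - 6*o^4 - 89*o^3/4 + 99*o^2 + 427*o/4 - 735/2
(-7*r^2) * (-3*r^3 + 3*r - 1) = 21*r^5 - 21*r^3 + 7*r^2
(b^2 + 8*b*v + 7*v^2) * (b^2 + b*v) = b^4 + 9*b^3*v + 15*b^2*v^2 + 7*b*v^3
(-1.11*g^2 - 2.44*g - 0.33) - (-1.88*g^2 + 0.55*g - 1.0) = 0.77*g^2 - 2.99*g + 0.67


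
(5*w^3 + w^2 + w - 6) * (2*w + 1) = 10*w^4 + 7*w^3 + 3*w^2 - 11*w - 6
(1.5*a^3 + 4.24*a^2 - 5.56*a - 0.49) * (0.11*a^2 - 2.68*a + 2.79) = 0.165*a^5 - 3.5536*a^4 - 7.7898*a^3 + 26.6765*a^2 - 14.1992*a - 1.3671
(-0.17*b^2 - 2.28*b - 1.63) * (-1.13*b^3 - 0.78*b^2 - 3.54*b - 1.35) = 0.1921*b^5 + 2.709*b^4 + 4.2221*b^3 + 9.5721*b^2 + 8.8482*b + 2.2005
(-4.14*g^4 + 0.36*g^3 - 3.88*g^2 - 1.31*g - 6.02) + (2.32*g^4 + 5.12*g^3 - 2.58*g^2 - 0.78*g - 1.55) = -1.82*g^4 + 5.48*g^3 - 6.46*g^2 - 2.09*g - 7.57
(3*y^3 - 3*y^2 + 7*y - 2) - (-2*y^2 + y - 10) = 3*y^3 - y^2 + 6*y + 8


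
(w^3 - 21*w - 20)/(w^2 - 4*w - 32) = (w^2 - 4*w - 5)/(w - 8)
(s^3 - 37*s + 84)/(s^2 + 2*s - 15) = (s^2 + 3*s - 28)/(s + 5)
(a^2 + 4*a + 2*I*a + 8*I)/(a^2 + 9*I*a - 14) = (a + 4)/(a + 7*I)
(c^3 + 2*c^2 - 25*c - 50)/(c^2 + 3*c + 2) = (c^2 - 25)/(c + 1)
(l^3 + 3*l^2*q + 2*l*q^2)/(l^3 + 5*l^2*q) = (l^2 + 3*l*q + 2*q^2)/(l*(l + 5*q))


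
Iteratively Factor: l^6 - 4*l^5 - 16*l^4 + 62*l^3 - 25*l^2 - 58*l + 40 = (l - 5)*(l^5 + l^4 - 11*l^3 + 7*l^2 + 10*l - 8) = (l - 5)*(l - 1)*(l^4 + 2*l^3 - 9*l^2 - 2*l + 8) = (l - 5)*(l - 1)^2*(l^3 + 3*l^2 - 6*l - 8) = (l - 5)*(l - 2)*(l - 1)^2*(l^2 + 5*l + 4) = (l - 5)*(l - 2)*(l - 1)^2*(l + 4)*(l + 1)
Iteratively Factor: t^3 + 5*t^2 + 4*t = (t + 4)*(t^2 + t) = t*(t + 4)*(t + 1)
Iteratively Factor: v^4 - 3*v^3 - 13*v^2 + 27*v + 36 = (v + 3)*(v^3 - 6*v^2 + 5*v + 12) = (v + 1)*(v + 3)*(v^2 - 7*v + 12) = (v - 3)*(v + 1)*(v + 3)*(v - 4)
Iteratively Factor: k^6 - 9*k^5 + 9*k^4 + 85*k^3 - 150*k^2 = (k - 5)*(k^5 - 4*k^4 - 11*k^3 + 30*k^2) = (k - 5)^2*(k^4 + k^3 - 6*k^2) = k*(k - 5)^2*(k^3 + k^2 - 6*k) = k*(k - 5)^2*(k - 2)*(k^2 + 3*k) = k*(k - 5)^2*(k - 2)*(k + 3)*(k)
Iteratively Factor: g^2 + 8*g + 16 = (g + 4)*(g + 4)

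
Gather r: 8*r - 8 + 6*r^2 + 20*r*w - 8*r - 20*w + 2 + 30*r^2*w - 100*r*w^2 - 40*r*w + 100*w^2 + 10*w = r^2*(30*w + 6) + r*(-100*w^2 - 20*w) + 100*w^2 - 10*w - 6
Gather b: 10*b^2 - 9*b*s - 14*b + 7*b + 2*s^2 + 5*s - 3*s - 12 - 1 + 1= 10*b^2 + b*(-9*s - 7) + 2*s^2 + 2*s - 12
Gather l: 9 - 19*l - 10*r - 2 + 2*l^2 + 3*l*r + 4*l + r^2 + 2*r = 2*l^2 + l*(3*r - 15) + r^2 - 8*r + 7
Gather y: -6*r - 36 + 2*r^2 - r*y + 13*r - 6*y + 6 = 2*r^2 + 7*r + y*(-r - 6) - 30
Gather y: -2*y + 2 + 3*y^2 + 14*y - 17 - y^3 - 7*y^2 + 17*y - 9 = -y^3 - 4*y^2 + 29*y - 24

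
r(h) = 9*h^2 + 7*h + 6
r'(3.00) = 61.00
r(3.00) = 108.00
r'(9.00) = 169.00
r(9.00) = 798.00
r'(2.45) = 51.10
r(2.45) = 77.17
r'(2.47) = 51.46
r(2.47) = 78.20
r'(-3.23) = -51.14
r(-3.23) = 77.29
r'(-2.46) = -37.28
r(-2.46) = 43.24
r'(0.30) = 12.40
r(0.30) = 8.91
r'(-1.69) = -23.42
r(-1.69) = 19.87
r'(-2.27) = -33.86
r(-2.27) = 36.49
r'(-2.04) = -29.72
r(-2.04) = 29.17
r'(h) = 18*h + 7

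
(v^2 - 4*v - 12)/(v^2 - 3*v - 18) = (v + 2)/(v + 3)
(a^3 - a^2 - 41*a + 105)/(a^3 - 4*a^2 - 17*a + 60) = (a + 7)/(a + 4)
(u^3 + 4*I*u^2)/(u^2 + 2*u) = u*(u + 4*I)/(u + 2)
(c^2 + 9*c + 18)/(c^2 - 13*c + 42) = (c^2 + 9*c + 18)/(c^2 - 13*c + 42)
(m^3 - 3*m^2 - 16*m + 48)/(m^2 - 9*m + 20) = (m^2 + m - 12)/(m - 5)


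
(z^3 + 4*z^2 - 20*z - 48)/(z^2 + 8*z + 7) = (z^3 + 4*z^2 - 20*z - 48)/(z^2 + 8*z + 7)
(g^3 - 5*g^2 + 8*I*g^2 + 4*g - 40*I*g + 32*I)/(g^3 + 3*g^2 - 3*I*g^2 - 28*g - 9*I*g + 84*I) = (g^2 + g*(-1 + 8*I) - 8*I)/(g^2 + g*(7 - 3*I) - 21*I)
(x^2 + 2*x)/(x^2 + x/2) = 2*(x + 2)/(2*x + 1)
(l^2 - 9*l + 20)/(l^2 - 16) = (l - 5)/(l + 4)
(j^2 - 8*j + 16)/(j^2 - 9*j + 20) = (j - 4)/(j - 5)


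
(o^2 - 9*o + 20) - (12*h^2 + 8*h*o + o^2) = -12*h^2 - 8*h*o - 9*o + 20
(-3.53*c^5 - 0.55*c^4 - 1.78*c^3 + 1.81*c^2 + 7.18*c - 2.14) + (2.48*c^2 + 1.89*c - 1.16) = -3.53*c^5 - 0.55*c^4 - 1.78*c^3 + 4.29*c^2 + 9.07*c - 3.3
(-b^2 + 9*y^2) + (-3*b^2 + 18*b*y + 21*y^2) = -4*b^2 + 18*b*y + 30*y^2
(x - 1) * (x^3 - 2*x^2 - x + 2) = x^4 - 3*x^3 + x^2 + 3*x - 2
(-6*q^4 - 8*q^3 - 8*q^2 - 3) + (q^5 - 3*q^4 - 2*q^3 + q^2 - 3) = q^5 - 9*q^4 - 10*q^3 - 7*q^2 - 6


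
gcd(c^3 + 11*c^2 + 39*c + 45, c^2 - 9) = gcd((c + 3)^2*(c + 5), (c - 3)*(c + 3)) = c + 3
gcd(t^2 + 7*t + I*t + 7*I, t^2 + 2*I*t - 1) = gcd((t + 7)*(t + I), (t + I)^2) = t + I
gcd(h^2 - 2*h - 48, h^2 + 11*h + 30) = h + 6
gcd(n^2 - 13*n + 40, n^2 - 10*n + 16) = n - 8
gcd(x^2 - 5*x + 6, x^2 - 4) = x - 2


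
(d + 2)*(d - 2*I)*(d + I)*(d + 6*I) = d^4 + 2*d^3 + 5*I*d^3 + 8*d^2 + 10*I*d^2 + 16*d + 12*I*d + 24*I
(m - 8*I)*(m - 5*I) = m^2 - 13*I*m - 40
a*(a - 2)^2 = a^3 - 4*a^2 + 4*a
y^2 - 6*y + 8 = (y - 4)*(y - 2)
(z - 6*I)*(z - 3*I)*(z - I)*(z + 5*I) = z^4 - 5*I*z^3 + 23*z^2 - 117*I*z - 90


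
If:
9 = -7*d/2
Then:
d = -18/7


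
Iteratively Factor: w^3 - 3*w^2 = (w - 3)*(w^2) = w*(w - 3)*(w)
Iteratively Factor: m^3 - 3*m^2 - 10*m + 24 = (m + 3)*(m^2 - 6*m + 8) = (m - 2)*(m + 3)*(m - 4)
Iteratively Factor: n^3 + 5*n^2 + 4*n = (n + 1)*(n^2 + 4*n) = n*(n + 1)*(n + 4)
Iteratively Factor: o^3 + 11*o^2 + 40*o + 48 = (o + 3)*(o^2 + 8*o + 16) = (o + 3)*(o + 4)*(o + 4)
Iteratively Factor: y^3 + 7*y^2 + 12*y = (y)*(y^2 + 7*y + 12) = y*(y + 4)*(y + 3)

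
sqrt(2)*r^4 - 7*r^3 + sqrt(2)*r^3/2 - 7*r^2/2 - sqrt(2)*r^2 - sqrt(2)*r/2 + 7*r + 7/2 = (r - 1)*(r + 1)*(r - 7*sqrt(2)/2)*(sqrt(2)*r + sqrt(2)/2)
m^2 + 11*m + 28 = (m + 4)*(m + 7)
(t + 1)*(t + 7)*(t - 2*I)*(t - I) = t^4 + 8*t^3 - 3*I*t^3 + 5*t^2 - 24*I*t^2 - 16*t - 21*I*t - 14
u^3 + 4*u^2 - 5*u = u*(u - 1)*(u + 5)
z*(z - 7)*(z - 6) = z^3 - 13*z^2 + 42*z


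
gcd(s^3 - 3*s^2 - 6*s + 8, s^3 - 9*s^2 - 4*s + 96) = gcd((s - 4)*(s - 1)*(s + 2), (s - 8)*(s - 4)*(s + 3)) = s - 4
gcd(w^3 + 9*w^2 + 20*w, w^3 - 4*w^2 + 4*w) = w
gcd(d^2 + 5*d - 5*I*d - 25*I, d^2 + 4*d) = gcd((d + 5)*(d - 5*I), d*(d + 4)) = 1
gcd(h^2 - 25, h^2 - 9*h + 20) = h - 5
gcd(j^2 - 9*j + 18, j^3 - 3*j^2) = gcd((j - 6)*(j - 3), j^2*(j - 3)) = j - 3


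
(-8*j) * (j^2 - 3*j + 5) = -8*j^3 + 24*j^2 - 40*j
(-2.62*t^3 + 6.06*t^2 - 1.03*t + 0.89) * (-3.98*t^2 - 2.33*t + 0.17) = 10.4276*t^5 - 18.0142*t^4 - 10.4658*t^3 - 0.1121*t^2 - 2.2488*t + 0.1513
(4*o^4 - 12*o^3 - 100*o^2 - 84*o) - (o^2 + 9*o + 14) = 4*o^4 - 12*o^3 - 101*o^2 - 93*o - 14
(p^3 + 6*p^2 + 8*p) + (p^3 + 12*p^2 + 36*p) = 2*p^3 + 18*p^2 + 44*p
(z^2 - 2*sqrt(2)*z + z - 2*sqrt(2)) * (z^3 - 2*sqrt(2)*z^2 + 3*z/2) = z^5 - 4*sqrt(2)*z^4 + z^4 - 4*sqrt(2)*z^3 + 19*z^3/2 - 3*sqrt(2)*z^2 + 19*z^2/2 - 3*sqrt(2)*z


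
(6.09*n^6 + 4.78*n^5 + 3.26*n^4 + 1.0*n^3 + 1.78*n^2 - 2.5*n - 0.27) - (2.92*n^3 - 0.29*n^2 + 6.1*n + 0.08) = 6.09*n^6 + 4.78*n^5 + 3.26*n^4 - 1.92*n^3 + 2.07*n^2 - 8.6*n - 0.35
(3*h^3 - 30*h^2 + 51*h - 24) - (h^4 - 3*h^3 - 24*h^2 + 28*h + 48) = -h^4 + 6*h^3 - 6*h^2 + 23*h - 72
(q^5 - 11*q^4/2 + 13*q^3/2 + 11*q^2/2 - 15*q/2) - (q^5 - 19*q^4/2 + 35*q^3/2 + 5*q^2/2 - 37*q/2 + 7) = 4*q^4 - 11*q^3 + 3*q^2 + 11*q - 7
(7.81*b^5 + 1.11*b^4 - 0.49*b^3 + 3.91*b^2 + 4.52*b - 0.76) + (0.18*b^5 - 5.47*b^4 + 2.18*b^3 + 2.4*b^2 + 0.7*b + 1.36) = 7.99*b^5 - 4.36*b^4 + 1.69*b^3 + 6.31*b^2 + 5.22*b + 0.6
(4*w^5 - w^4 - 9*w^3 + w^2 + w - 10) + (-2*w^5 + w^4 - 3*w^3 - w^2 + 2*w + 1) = 2*w^5 - 12*w^3 + 3*w - 9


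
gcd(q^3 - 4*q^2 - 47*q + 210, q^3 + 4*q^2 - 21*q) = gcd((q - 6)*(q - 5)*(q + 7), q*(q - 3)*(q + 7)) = q + 7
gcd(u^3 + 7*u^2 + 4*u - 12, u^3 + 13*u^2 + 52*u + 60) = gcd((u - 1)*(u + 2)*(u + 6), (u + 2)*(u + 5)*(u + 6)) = u^2 + 8*u + 12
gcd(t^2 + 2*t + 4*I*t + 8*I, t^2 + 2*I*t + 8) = t + 4*I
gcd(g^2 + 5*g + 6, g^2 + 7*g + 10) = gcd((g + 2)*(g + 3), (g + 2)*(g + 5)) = g + 2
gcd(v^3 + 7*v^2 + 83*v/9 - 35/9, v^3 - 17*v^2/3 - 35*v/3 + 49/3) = v + 7/3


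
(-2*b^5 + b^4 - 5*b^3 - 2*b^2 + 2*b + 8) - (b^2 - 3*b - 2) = -2*b^5 + b^4 - 5*b^3 - 3*b^2 + 5*b + 10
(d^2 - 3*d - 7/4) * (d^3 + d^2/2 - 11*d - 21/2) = d^5 - 5*d^4/2 - 57*d^3/4 + 173*d^2/8 + 203*d/4 + 147/8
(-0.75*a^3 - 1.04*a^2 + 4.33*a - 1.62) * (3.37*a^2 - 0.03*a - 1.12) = -2.5275*a^5 - 3.4823*a^4 + 15.4633*a^3 - 4.4245*a^2 - 4.801*a + 1.8144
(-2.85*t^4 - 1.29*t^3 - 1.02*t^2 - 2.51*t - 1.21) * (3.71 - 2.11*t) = 6.0135*t^5 - 7.8516*t^4 - 2.6337*t^3 + 1.5119*t^2 - 6.759*t - 4.4891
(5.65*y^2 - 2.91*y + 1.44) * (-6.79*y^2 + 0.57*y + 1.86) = -38.3635*y^4 + 22.9794*y^3 - 0.927299999999999*y^2 - 4.5918*y + 2.6784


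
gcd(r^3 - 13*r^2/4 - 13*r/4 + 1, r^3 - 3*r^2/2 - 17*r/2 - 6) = r^2 - 3*r - 4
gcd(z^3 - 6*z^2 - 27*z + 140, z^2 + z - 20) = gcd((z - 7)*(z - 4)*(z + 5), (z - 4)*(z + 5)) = z^2 + z - 20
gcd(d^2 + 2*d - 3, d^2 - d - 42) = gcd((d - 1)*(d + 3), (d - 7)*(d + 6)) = 1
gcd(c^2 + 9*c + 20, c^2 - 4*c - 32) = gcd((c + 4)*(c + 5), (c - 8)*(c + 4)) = c + 4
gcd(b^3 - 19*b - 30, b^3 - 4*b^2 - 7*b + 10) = b^2 - 3*b - 10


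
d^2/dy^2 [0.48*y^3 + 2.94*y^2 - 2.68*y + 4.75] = 2.88*y + 5.88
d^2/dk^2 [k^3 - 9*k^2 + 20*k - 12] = 6*k - 18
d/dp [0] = 0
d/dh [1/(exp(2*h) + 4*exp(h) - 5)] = 2*(-exp(h) - 2)*exp(h)/(exp(2*h) + 4*exp(h) - 5)^2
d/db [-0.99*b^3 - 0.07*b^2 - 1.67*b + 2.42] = -2.97*b^2 - 0.14*b - 1.67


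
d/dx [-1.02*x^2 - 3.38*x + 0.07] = -2.04*x - 3.38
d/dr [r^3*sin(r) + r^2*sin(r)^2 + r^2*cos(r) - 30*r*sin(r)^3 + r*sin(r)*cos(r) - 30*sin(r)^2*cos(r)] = r^3*cos(r) + 2*r^2*sin(r) + r^2*sin(2*r) - 41*r*cos(r)/2 + 45*r*cos(3*r)/2 + r - 15*sin(r) + sin(2*r)/2 - 15*sin(3*r)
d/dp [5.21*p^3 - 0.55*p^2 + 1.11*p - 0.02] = 15.63*p^2 - 1.1*p + 1.11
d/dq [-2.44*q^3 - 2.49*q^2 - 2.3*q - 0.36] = -7.32*q^2 - 4.98*q - 2.3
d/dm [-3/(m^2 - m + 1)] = 3*(2*m - 1)/(m^2 - m + 1)^2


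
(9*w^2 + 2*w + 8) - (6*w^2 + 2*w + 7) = 3*w^2 + 1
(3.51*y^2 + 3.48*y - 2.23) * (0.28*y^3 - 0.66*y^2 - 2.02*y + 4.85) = 0.9828*y^5 - 1.3422*y^4 - 10.0114*y^3 + 11.4657*y^2 + 21.3826*y - 10.8155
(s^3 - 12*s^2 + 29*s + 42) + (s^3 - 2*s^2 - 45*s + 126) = 2*s^3 - 14*s^2 - 16*s + 168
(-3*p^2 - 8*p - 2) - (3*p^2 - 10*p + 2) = -6*p^2 + 2*p - 4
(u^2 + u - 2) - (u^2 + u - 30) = 28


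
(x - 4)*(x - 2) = x^2 - 6*x + 8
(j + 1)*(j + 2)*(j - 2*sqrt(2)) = j^3 - 2*sqrt(2)*j^2 + 3*j^2 - 6*sqrt(2)*j + 2*j - 4*sqrt(2)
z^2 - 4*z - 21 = (z - 7)*(z + 3)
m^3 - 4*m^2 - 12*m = m*(m - 6)*(m + 2)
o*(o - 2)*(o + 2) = o^3 - 4*o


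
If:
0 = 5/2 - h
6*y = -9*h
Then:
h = 5/2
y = -15/4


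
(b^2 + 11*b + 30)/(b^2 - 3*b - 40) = (b + 6)/(b - 8)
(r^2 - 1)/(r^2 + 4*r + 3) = (r - 1)/(r + 3)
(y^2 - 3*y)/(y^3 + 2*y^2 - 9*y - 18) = y/(y^2 + 5*y + 6)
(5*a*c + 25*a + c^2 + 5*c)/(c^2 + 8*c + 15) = (5*a + c)/(c + 3)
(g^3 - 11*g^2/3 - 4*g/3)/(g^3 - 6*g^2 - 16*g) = (-3*g^2 + 11*g + 4)/(3*(-g^2 + 6*g + 16))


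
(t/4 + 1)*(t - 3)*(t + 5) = t^3/4 + 3*t^2/2 - 7*t/4 - 15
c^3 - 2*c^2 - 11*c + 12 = (c - 4)*(c - 1)*(c + 3)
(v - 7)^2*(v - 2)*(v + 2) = v^4 - 14*v^3 + 45*v^2 + 56*v - 196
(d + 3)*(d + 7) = d^2 + 10*d + 21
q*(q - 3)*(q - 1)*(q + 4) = q^4 - 13*q^2 + 12*q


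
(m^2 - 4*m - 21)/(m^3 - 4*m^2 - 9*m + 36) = (m - 7)/(m^2 - 7*m + 12)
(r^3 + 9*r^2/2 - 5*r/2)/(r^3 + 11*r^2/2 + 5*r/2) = (2*r - 1)/(2*r + 1)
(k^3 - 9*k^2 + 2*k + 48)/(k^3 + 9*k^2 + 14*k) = (k^2 - 11*k + 24)/(k*(k + 7))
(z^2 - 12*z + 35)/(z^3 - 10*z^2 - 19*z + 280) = (z - 5)/(z^2 - 3*z - 40)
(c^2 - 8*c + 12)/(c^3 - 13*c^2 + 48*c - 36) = (c - 2)/(c^2 - 7*c + 6)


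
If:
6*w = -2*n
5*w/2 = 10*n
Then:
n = 0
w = 0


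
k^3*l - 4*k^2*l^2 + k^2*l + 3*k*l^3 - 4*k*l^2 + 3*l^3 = (k - 3*l)*(k - l)*(k*l + l)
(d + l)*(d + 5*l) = d^2 + 6*d*l + 5*l^2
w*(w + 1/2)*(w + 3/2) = w^3 + 2*w^2 + 3*w/4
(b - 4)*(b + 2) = b^2 - 2*b - 8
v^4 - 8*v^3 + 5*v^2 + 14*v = v*(v - 7)*(v - 2)*(v + 1)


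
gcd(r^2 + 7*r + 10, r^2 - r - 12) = 1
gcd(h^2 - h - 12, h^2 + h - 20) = h - 4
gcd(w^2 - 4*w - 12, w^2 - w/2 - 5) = w + 2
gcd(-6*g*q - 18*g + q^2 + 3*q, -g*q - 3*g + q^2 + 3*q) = q + 3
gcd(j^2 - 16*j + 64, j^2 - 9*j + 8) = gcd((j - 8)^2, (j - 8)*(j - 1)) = j - 8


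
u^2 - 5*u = u*(u - 5)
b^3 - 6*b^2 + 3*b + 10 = (b - 5)*(b - 2)*(b + 1)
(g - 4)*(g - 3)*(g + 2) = g^3 - 5*g^2 - 2*g + 24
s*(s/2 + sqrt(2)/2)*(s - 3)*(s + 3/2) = s^4/2 - 3*s^3/4 + sqrt(2)*s^3/2 - 9*s^2/4 - 3*sqrt(2)*s^2/4 - 9*sqrt(2)*s/4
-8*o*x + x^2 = x*(-8*o + x)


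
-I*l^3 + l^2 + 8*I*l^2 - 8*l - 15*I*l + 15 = (l - 5)*(l - 3)*(-I*l + 1)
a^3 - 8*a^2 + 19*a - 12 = (a - 4)*(a - 3)*(a - 1)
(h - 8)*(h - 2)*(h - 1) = h^3 - 11*h^2 + 26*h - 16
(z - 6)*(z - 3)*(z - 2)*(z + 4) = z^4 - 7*z^3 - 8*z^2 + 108*z - 144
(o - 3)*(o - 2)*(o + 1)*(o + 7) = o^4 + 3*o^3 - 27*o^2 + 13*o + 42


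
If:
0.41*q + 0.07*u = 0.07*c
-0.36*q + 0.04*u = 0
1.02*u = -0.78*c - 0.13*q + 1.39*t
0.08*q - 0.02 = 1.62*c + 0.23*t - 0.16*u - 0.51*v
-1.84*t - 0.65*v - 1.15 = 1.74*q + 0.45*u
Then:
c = -0.26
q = -0.02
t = -0.27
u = -0.16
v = -0.86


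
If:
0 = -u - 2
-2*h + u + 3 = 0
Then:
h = 1/2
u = -2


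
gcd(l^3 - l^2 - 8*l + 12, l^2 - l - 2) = l - 2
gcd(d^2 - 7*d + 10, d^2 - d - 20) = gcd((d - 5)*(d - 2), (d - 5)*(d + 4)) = d - 5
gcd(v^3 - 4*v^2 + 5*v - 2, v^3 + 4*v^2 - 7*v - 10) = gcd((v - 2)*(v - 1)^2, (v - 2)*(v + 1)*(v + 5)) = v - 2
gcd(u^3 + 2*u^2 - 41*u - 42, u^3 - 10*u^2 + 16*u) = 1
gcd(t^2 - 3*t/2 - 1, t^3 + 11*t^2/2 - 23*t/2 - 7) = t^2 - 3*t/2 - 1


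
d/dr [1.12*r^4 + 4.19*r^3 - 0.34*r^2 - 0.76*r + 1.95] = 4.48*r^3 + 12.57*r^2 - 0.68*r - 0.76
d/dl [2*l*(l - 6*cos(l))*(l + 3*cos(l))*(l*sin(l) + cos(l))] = 2*l^4*cos(l) + 6*l^3*sin(l) - 6*l^3*cos(2*l) - 3*l^2*sin(2*l) - 3*l^2*cos(l) - 27*l^2*cos(3*l) + 9*l*sin(l) + 9*l*sin(3*l) - 6*l*cos(2*l) - 6*l - 27*cos(l) - 9*cos(3*l)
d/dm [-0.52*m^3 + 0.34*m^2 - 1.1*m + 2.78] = -1.56*m^2 + 0.68*m - 1.1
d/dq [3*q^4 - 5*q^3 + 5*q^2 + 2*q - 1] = 12*q^3 - 15*q^2 + 10*q + 2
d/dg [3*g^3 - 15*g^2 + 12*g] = 9*g^2 - 30*g + 12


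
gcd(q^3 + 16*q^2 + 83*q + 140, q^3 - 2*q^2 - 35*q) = q + 5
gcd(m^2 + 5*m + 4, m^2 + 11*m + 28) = m + 4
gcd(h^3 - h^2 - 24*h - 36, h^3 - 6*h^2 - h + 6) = h - 6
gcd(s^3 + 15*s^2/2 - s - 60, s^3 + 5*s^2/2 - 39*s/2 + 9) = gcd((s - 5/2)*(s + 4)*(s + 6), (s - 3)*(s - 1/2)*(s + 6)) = s + 6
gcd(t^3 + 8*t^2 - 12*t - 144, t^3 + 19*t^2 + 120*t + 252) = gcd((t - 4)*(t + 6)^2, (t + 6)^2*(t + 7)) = t^2 + 12*t + 36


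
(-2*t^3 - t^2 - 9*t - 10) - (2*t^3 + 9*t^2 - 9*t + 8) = -4*t^3 - 10*t^2 - 18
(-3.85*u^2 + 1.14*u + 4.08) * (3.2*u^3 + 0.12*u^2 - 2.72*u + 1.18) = -12.32*u^5 + 3.186*u^4 + 23.6648*u^3 - 7.1542*u^2 - 9.7524*u + 4.8144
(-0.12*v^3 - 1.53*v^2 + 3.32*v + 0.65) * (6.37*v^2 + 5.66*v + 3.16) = -0.7644*v^5 - 10.4253*v^4 + 12.1094*v^3 + 18.0969*v^2 + 14.1702*v + 2.054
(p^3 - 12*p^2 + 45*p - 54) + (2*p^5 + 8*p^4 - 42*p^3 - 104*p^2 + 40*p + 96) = 2*p^5 + 8*p^4 - 41*p^3 - 116*p^2 + 85*p + 42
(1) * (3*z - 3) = 3*z - 3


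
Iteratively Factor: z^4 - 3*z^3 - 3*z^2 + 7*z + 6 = (z - 3)*(z^3 - 3*z - 2) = (z - 3)*(z + 1)*(z^2 - z - 2) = (z - 3)*(z + 1)^2*(z - 2)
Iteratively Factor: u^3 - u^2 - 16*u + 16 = (u - 1)*(u^2 - 16) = (u - 1)*(u + 4)*(u - 4)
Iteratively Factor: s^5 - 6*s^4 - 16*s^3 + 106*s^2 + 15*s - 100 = (s - 5)*(s^4 - s^3 - 21*s^2 + s + 20) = (s - 5)*(s + 1)*(s^3 - 2*s^2 - 19*s + 20) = (s - 5)*(s - 1)*(s + 1)*(s^2 - s - 20) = (s - 5)*(s - 1)*(s + 1)*(s + 4)*(s - 5)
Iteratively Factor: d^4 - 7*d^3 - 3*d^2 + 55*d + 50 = (d + 1)*(d^3 - 8*d^2 + 5*d + 50) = (d - 5)*(d + 1)*(d^2 - 3*d - 10) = (d - 5)*(d + 1)*(d + 2)*(d - 5)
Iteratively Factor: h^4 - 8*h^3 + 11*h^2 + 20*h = (h + 1)*(h^3 - 9*h^2 + 20*h) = h*(h + 1)*(h^2 - 9*h + 20) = h*(h - 4)*(h + 1)*(h - 5)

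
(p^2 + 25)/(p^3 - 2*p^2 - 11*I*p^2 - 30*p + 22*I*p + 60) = (p + 5*I)/(p^2 + p*(-2 - 6*I) + 12*I)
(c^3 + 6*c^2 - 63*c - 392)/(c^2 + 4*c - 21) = (c^2 - c - 56)/(c - 3)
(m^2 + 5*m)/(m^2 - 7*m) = (m + 5)/(m - 7)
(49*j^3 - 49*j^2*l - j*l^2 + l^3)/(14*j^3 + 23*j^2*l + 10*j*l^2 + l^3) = (7*j^2 - 8*j*l + l^2)/(2*j^2 + 3*j*l + l^2)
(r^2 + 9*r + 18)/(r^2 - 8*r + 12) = (r^2 + 9*r + 18)/(r^2 - 8*r + 12)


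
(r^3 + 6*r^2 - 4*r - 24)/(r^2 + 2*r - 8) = (r^2 + 8*r + 12)/(r + 4)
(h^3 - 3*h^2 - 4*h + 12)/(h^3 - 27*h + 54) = (h^2 - 4)/(h^2 + 3*h - 18)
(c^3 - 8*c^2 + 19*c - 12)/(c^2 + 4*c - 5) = (c^2 - 7*c + 12)/(c + 5)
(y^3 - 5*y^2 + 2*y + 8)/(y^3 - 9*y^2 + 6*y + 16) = (y - 4)/(y - 8)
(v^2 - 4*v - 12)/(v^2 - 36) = (v + 2)/(v + 6)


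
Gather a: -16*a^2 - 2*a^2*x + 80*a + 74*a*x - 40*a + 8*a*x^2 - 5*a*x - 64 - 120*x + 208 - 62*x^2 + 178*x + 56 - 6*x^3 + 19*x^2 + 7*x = a^2*(-2*x - 16) + a*(8*x^2 + 69*x + 40) - 6*x^3 - 43*x^2 + 65*x + 200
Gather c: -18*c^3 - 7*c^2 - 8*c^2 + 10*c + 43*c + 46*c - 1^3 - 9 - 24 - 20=-18*c^3 - 15*c^2 + 99*c - 54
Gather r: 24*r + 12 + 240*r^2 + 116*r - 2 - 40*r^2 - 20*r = 200*r^2 + 120*r + 10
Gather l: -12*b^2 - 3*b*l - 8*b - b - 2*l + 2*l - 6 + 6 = -12*b^2 - 3*b*l - 9*b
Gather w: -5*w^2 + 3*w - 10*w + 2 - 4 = -5*w^2 - 7*w - 2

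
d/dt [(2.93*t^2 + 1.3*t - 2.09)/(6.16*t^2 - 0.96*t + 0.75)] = (-10.8208*t^2 + 30.1438*t - 1.0314)/(37.9456*t^4 - 11.8272*t^3 + 10.1616*t^2 - 1.44*t + 0.5625)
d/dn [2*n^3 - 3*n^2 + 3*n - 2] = 6*n^2 - 6*n + 3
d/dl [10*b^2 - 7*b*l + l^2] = -7*b + 2*l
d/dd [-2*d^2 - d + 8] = -4*d - 1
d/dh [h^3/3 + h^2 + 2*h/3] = h^2 + 2*h + 2/3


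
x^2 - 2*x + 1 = (x - 1)^2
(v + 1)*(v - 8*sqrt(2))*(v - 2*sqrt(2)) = v^3 - 10*sqrt(2)*v^2 + v^2 - 10*sqrt(2)*v + 32*v + 32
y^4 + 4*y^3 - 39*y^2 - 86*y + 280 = (y - 5)*(y - 2)*(y + 4)*(y + 7)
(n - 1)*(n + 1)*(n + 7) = n^3 + 7*n^2 - n - 7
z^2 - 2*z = z*(z - 2)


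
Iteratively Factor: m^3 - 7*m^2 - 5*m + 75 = (m - 5)*(m^2 - 2*m - 15) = (m - 5)*(m + 3)*(m - 5)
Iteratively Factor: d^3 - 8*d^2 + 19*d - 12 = (d - 1)*(d^2 - 7*d + 12) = (d - 3)*(d - 1)*(d - 4)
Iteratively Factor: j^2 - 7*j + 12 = (j - 3)*(j - 4)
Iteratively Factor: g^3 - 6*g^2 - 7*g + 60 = (g - 5)*(g^2 - g - 12) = (g - 5)*(g + 3)*(g - 4)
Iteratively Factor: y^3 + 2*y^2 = (y + 2)*(y^2) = y*(y + 2)*(y)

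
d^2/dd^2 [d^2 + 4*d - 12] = 2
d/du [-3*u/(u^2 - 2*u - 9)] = 3*(u^2 + 9)/(u^4 - 4*u^3 - 14*u^2 + 36*u + 81)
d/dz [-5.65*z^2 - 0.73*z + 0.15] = -11.3*z - 0.73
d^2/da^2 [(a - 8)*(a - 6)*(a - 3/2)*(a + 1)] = 12*a^2 - 87*a + 107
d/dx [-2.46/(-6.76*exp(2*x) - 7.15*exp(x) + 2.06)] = (-33.2592*exp(x) - 17.589)*exp(x)/(6.76*exp(2*x) + 7.15*exp(x) - 2.06)^2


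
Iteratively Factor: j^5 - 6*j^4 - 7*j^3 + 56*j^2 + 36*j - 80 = (j + 2)*(j^4 - 8*j^3 + 9*j^2 + 38*j - 40) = (j - 1)*(j + 2)*(j^3 - 7*j^2 + 2*j + 40) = (j - 4)*(j - 1)*(j + 2)*(j^2 - 3*j - 10) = (j - 5)*(j - 4)*(j - 1)*(j + 2)*(j + 2)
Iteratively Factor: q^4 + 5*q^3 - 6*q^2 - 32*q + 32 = (q - 2)*(q^3 + 7*q^2 + 8*q - 16) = (q - 2)*(q + 4)*(q^2 + 3*q - 4) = (q - 2)*(q + 4)^2*(q - 1)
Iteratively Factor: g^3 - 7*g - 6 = (g - 3)*(g^2 + 3*g + 2) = (g - 3)*(g + 2)*(g + 1)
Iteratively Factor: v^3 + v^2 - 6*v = (v)*(v^2 + v - 6) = v*(v - 2)*(v + 3)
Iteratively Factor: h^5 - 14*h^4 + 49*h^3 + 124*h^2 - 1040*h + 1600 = (h - 4)*(h^4 - 10*h^3 + 9*h^2 + 160*h - 400) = (h - 5)*(h - 4)*(h^3 - 5*h^2 - 16*h + 80) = (h - 5)*(h - 4)^2*(h^2 - h - 20) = (h - 5)*(h - 4)^2*(h + 4)*(h - 5)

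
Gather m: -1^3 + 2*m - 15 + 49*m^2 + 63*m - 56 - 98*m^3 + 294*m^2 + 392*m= -98*m^3 + 343*m^2 + 457*m - 72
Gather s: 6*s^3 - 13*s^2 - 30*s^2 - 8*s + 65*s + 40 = 6*s^3 - 43*s^2 + 57*s + 40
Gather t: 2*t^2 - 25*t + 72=2*t^2 - 25*t + 72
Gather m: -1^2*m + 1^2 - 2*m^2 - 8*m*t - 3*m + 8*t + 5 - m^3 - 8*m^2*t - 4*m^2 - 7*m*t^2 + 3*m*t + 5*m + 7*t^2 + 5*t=-m^3 + m^2*(-8*t - 6) + m*(-7*t^2 - 5*t + 1) + 7*t^2 + 13*t + 6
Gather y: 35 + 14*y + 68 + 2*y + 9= 16*y + 112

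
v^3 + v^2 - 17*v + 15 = (v - 3)*(v - 1)*(v + 5)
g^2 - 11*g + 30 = (g - 6)*(g - 5)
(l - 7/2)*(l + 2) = l^2 - 3*l/2 - 7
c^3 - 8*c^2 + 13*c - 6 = (c - 6)*(c - 1)^2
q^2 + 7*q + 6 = (q + 1)*(q + 6)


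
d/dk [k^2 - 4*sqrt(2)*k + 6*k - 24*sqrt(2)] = 2*k - 4*sqrt(2) + 6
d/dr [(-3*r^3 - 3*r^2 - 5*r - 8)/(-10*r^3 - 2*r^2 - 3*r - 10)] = (-24*r^4 - 82*r^3 - 151*r^2 + 28*r + 26)/(100*r^6 + 40*r^5 + 64*r^4 + 212*r^3 + 49*r^2 + 60*r + 100)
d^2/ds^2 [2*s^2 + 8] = 4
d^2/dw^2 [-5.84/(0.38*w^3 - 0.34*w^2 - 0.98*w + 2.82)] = ((13.3152*w - 3.9712)*(0.38*w^3 - 0.34*w^2 - 0.98*w + 2.82) - 5.84*(-2.28*w^2 + 1.36*w + 1.96)*(-1.14*w^2 + 0.68*w + 0.98))/(0.38*w^3 - 0.34*w^2 - 0.98*w + 2.82)^3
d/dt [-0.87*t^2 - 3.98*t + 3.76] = -1.74*t - 3.98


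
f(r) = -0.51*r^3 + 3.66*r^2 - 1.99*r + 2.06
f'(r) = -1.53*r^2 + 7.32*r - 1.99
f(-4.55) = 134.93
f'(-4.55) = -66.97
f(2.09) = 9.23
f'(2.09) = 6.63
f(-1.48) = 14.68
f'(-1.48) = -16.17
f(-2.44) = 36.11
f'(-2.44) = -28.96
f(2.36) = 11.04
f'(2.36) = 6.76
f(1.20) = 4.06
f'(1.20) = 4.59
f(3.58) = 18.44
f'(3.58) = 4.61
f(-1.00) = 8.22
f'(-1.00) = -10.84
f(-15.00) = 2576.66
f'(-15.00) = -456.04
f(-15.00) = 2576.66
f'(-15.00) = -456.04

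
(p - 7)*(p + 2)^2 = p^3 - 3*p^2 - 24*p - 28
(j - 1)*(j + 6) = j^2 + 5*j - 6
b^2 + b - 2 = (b - 1)*(b + 2)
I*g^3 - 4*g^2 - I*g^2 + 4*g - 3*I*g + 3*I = (g + I)*(g + 3*I)*(I*g - I)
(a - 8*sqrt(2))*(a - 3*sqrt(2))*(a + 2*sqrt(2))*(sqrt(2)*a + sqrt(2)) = sqrt(2)*a^4 - 18*a^3 + sqrt(2)*a^3 - 18*a^2 + 4*sqrt(2)*a^2 + 4*sqrt(2)*a + 192*a + 192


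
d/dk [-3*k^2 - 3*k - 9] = -6*k - 3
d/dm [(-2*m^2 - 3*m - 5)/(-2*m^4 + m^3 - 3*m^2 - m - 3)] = 2*(-4*m^5 - 8*m^4 - 17*m^3 + 4*m^2 - 9*m + 2)/(4*m^8 - 4*m^7 + 13*m^6 - 2*m^5 + 19*m^4 + 19*m^2 + 6*m + 9)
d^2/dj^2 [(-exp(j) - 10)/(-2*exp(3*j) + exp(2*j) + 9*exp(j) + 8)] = (16*exp(6*j) + 354*exp(5*j) - 147*exp(4*j) - 121*exp(3*j) + 1662*exp(2*j) + 418*exp(j) - 656)*exp(j)/(8*exp(9*j) - 12*exp(8*j) - 102*exp(7*j) + 11*exp(6*j) + 555*exp(5*j) + 597*exp(4*j) - 777*exp(3*j) - 2136*exp(2*j) - 1728*exp(j) - 512)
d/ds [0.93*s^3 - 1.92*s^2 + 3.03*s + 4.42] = 2.79*s^2 - 3.84*s + 3.03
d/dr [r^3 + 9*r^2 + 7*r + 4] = 3*r^2 + 18*r + 7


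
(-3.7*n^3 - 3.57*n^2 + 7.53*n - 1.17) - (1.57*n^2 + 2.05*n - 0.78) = -3.7*n^3 - 5.14*n^2 + 5.48*n - 0.39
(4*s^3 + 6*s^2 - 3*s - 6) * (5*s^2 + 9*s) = 20*s^5 + 66*s^4 + 39*s^3 - 57*s^2 - 54*s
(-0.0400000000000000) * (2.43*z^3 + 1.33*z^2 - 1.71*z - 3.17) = -0.0972*z^3 - 0.0532*z^2 + 0.0684*z + 0.1268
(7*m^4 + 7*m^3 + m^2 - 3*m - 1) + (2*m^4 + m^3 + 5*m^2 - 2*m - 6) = 9*m^4 + 8*m^3 + 6*m^2 - 5*m - 7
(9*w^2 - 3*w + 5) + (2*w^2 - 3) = 11*w^2 - 3*w + 2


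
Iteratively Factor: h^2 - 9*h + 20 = (h - 5)*(h - 4)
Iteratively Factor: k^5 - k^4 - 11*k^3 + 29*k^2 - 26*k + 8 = (k - 1)*(k^4 - 11*k^2 + 18*k - 8) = (k - 2)*(k - 1)*(k^3 + 2*k^2 - 7*k + 4) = (k - 2)*(k - 1)*(k + 4)*(k^2 - 2*k + 1) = (k - 2)*(k - 1)^2*(k + 4)*(k - 1)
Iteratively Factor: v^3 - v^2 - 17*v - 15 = (v + 1)*(v^2 - 2*v - 15) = (v - 5)*(v + 1)*(v + 3)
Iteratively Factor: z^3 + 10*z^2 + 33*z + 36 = (z + 3)*(z^2 + 7*z + 12) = (z + 3)^2*(z + 4)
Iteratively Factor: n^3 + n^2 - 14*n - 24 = (n + 2)*(n^2 - n - 12) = (n - 4)*(n + 2)*(n + 3)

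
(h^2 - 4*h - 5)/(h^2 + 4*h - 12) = (h^2 - 4*h - 5)/(h^2 + 4*h - 12)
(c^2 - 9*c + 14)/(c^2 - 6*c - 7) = (c - 2)/(c + 1)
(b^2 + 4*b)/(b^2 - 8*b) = (b + 4)/(b - 8)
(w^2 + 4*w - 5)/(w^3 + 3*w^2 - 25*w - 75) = (w - 1)/(w^2 - 2*w - 15)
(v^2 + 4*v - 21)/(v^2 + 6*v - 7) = (v - 3)/(v - 1)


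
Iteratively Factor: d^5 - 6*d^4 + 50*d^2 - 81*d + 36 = (d - 1)*(d^4 - 5*d^3 - 5*d^2 + 45*d - 36) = (d - 4)*(d - 1)*(d^3 - d^2 - 9*d + 9) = (d - 4)*(d - 1)^2*(d^2 - 9) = (d - 4)*(d - 1)^2*(d + 3)*(d - 3)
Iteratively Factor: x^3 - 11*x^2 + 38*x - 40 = (x - 2)*(x^2 - 9*x + 20) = (x - 4)*(x - 2)*(x - 5)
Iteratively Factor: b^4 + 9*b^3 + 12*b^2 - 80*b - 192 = (b + 4)*(b^3 + 5*b^2 - 8*b - 48) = (b + 4)^2*(b^2 + b - 12) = (b - 3)*(b + 4)^2*(b + 4)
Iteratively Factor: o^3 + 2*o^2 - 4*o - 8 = (o + 2)*(o^2 - 4) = (o - 2)*(o + 2)*(o + 2)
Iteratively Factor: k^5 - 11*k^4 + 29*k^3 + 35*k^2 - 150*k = (k - 3)*(k^4 - 8*k^3 + 5*k^2 + 50*k) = (k - 5)*(k - 3)*(k^3 - 3*k^2 - 10*k) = k*(k - 5)*(k - 3)*(k^2 - 3*k - 10) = k*(k - 5)*(k - 3)*(k + 2)*(k - 5)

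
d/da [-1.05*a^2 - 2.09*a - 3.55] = -2.1*a - 2.09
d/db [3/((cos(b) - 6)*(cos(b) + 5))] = 3*(-sin(b) + sin(2*b))/((cos(b) - 6)^2*(cos(b) + 5)^2)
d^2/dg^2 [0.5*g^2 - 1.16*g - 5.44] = 1.00000000000000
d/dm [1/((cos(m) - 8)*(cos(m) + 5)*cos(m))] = (3*sin(m) - 40*sin(m)/cos(m)^2 - 6*tan(m))/((cos(m) - 8)^2*(cos(m) + 5)^2)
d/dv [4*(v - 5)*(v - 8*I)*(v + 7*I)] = 12*v^2 + 8*v*(-5 - I) + 224 + 20*I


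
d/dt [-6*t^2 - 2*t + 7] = -12*t - 2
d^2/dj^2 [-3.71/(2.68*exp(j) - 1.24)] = (-26.646704*exp(j) - 12.329072)*exp(j)/(2.68*exp(j) - 1.24)^3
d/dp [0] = 0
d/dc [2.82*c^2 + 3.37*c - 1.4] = 5.64*c + 3.37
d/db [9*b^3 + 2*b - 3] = 27*b^2 + 2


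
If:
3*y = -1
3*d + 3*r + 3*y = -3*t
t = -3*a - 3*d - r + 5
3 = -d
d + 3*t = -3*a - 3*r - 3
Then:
No Solution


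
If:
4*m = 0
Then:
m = 0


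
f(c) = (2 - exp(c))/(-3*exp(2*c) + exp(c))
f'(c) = (2 - exp(c))*(6*exp(2*c) - exp(c))/(-3*exp(2*c) + exp(c))^2 - exp(c)/(-3*exp(2*c) + exp(c)) = (-3*exp(2*c) + 12*exp(c) - 2)*exp(-c)/(9*exp(2*c) - 6*exp(c) + 1)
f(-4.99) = 298.98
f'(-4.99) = -293.77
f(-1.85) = 22.18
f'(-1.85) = -4.27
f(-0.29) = -1.34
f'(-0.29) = 4.57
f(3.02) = 0.01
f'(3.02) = -0.01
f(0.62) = -0.02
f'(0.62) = 0.26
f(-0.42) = -2.10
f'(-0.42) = 7.41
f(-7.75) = 4648.15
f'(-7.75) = -4643.14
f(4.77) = 0.00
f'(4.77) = -0.00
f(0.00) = -0.50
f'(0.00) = 1.75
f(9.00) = 0.00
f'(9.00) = 0.00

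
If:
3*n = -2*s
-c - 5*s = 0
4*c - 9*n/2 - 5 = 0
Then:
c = 25/17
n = 10/51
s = -5/17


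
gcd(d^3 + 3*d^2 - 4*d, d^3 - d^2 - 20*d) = d^2 + 4*d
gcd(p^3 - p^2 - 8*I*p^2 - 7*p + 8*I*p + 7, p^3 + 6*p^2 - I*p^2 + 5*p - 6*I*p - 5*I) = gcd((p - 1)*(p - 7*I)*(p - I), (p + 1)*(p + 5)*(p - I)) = p - I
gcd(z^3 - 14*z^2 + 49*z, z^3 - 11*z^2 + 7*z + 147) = z^2 - 14*z + 49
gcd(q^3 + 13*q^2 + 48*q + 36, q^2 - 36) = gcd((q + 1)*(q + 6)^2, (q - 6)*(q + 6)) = q + 6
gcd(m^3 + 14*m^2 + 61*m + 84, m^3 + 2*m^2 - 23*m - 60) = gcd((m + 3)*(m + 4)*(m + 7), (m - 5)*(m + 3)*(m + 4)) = m^2 + 7*m + 12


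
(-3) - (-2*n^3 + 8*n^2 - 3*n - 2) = 2*n^3 - 8*n^2 + 3*n - 1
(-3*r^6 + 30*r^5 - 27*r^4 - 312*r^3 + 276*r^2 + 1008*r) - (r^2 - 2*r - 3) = -3*r^6 + 30*r^5 - 27*r^4 - 312*r^3 + 275*r^2 + 1010*r + 3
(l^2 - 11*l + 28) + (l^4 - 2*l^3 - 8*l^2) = l^4 - 2*l^3 - 7*l^2 - 11*l + 28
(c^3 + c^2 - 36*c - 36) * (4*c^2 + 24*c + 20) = 4*c^5 + 28*c^4 - 100*c^3 - 988*c^2 - 1584*c - 720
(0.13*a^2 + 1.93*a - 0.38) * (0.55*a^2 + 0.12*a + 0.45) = 0.0715*a^4 + 1.0771*a^3 + 0.0810999999999999*a^2 + 0.8229*a - 0.171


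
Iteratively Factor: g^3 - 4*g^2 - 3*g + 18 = (g - 3)*(g^2 - g - 6) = (g - 3)^2*(g + 2)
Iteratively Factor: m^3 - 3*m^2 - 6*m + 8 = (m + 2)*(m^2 - 5*m + 4) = (m - 4)*(m + 2)*(m - 1)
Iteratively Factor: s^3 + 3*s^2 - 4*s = (s + 4)*(s^2 - s) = (s - 1)*(s + 4)*(s)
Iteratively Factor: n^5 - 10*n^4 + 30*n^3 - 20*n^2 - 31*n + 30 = (n - 2)*(n^4 - 8*n^3 + 14*n^2 + 8*n - 15) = (n - 3)*(n - 2)*(n^3 - 5*n^2 - n + 5) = (n - 5)*(n - 3)*(n - 2)*(n^2 - 1) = (n - 5)*(n - 3)*(n - 2)*(n + 1)*(n - 1)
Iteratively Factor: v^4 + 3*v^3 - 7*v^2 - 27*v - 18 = (v + 1)*(v^3 + 2*v^2 - 9*v - 18) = (v - 3)*(v + 1)*(v^2 + 5*v + 6) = (v - 3)*(v + 1)*(v + 2)*(v + 3)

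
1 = 1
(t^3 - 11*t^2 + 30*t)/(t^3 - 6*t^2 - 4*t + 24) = t*(t - 5)/(t^2 - 4)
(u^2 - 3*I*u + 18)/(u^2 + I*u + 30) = (u^2 - 3*I*u + 18)/(u^2 + I*u + 30)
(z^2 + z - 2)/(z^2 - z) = (z + 2)/z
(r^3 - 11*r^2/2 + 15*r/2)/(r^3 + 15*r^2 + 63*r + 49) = r*(2*r^2 - 11*r + 15)/(2*(r^3 + 15*r^2 + 63*r + 49))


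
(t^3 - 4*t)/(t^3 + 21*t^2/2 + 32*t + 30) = 2*t*(t - 2)/(2*t^2 + 17*t + 30)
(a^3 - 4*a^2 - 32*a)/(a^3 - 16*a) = (a - 8)/(a - 4)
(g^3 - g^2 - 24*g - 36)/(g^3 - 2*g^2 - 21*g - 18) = (g + 2)/(g + 1)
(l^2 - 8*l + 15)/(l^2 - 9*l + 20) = (l - 3)/(l - 4)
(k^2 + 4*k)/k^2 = (k + 4)/k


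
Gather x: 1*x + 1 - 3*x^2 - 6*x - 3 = -3*x^2 - 5*x - 2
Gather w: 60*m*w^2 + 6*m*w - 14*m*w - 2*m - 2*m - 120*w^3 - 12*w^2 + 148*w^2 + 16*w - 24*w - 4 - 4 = -4*m - 120*w^3 + w^2*(60*m + 136) + w*(-8*m - 8) - 8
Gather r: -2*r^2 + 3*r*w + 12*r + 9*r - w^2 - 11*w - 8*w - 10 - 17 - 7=-2*r^2 + r*(3*w + 21) - w^2 - 19*w - 34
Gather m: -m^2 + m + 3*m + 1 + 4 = -m^2 + 4*m + 5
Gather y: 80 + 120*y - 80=120*y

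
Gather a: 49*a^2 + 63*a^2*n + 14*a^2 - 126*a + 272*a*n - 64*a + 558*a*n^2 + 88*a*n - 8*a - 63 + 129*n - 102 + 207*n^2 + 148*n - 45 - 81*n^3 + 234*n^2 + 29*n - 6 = a^2*(63*n + 63) + a*(558*n^2 + 360*n - 198) - 81*n^3 + 441*n^2 + 306*n - 216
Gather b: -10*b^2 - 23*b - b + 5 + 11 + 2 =-10*b^2 - 24*b + 18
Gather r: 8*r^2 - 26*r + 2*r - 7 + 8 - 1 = 8*r^2 - 24*r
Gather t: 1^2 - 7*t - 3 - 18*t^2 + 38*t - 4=-18*t^2 + 31*t - 6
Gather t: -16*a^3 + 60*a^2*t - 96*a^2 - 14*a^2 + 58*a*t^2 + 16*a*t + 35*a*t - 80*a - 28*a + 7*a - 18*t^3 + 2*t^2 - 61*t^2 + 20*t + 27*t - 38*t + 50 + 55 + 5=-16*a^3 - 110*a^2 - 101*a - 18*t^3 + t^2*(58*a - 59) + t*(60*a^2 + 51*a + 9) + 110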